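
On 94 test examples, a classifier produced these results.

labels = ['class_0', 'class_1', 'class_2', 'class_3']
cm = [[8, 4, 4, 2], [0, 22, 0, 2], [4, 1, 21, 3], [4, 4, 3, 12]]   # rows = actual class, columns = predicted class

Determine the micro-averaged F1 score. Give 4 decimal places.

Micro-averaging pools counts across classes: ΣTP=63, ΣFP=31, ΣFN=31.
Micro-F1 score = 2·TP/(2·TP+FP+FN) on pooled counts = 0.6702 (equals overall accuracy in single-label multiclass).

0.6702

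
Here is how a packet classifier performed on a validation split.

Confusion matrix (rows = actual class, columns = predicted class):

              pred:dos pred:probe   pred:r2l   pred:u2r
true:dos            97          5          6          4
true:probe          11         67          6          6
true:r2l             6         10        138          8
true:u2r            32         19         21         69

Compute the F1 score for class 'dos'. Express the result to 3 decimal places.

Treat 'dos' as positive and all other classes as negative.
F1 score = 2·TP/(2·TP+FP+FN).
dos: TP=97, FP=11+6+32=49, FN=5+6+4=15 → 194/258 = 0.7519

0.752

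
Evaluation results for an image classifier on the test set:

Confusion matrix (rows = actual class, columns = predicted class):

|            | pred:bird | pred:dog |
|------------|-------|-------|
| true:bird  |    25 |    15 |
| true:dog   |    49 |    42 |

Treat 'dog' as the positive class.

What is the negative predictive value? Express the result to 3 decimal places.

0.338

NPV = TN/(TN+FN) = 25/(25+49) = 0.338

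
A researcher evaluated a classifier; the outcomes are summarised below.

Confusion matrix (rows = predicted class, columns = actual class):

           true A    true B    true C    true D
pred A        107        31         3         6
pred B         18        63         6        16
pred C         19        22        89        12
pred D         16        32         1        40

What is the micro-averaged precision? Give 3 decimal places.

Micro-averaging pools counts across classes: ΣTP=299, ΣFP=182, ΣFN=182.
Micro-precision = TP/(TP+FP) on pooled counts = 0.622 (equals overall accuracy in single-label multiclass).

0.622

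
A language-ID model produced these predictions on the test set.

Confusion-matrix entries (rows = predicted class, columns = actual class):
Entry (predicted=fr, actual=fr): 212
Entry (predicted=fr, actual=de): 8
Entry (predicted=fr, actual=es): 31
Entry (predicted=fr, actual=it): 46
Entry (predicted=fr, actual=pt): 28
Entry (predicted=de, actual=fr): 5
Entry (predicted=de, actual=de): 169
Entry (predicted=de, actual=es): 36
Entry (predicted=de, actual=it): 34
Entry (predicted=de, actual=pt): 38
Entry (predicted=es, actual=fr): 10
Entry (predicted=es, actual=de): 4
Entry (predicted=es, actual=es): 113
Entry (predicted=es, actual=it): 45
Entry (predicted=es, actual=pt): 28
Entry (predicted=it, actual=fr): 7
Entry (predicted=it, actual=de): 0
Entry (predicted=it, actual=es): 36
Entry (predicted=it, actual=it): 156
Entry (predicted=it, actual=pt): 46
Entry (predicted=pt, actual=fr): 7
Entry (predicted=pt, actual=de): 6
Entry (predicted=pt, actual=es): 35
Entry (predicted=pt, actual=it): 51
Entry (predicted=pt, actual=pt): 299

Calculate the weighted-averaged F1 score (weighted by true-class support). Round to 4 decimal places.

0.6443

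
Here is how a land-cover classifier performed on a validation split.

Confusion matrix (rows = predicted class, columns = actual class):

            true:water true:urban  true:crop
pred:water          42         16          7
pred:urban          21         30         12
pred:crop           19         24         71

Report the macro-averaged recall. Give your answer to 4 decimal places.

0.5766

Per-class recall (TP/(TP+FN)):
  water: TP=42, FN=21+19=40 → 42/82 = 0.51220
  urban: TP=30, FN=16+24=40 → 30/70 = 0.42857
  crop: TP=71, FN=7+12=19 → 71/90 = 0.78889
Macro-recall = mean = (0.51220 + 0.42857 + 0.78889) / 3 = 0.5766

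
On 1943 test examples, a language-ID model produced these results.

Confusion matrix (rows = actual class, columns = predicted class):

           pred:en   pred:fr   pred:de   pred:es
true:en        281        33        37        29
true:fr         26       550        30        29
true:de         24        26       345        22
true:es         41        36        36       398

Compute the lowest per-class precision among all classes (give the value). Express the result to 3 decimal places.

0.755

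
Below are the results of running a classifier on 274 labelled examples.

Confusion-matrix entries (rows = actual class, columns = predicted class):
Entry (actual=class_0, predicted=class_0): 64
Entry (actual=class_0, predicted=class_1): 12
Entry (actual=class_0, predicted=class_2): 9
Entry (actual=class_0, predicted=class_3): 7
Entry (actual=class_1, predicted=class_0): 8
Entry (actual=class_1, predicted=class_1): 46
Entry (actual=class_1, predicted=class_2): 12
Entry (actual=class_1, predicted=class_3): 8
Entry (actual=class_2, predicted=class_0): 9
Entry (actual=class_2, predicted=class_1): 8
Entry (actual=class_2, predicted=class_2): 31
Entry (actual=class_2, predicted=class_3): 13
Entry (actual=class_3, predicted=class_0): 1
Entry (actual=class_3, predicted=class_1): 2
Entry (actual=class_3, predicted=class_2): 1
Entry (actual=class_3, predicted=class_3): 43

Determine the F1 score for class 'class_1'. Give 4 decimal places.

0.6479

One-vs-rest for 'class_1': TP = diagonal; FP = other classes predicted 'class_1'; FN = 'class_1' predicted as other.
F1 score = 2·TP/(2·TP+FP+FN).
class_1: TP=46, FP=12+8+2=22, FN=8+12+8=28 → 92/142 = 0.64789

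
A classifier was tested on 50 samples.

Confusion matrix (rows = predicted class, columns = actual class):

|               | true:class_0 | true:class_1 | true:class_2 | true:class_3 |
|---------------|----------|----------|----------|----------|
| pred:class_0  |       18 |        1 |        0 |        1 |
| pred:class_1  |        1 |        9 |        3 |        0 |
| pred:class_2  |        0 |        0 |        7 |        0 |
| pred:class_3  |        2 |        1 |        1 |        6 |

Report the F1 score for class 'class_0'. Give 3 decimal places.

0.878

F1 score = 2·TP/(2·TP+FP+FN).
class_0: TP=18, FP=1+0+1=2, FN=1+0+2=3 → 36/41 = 0.8780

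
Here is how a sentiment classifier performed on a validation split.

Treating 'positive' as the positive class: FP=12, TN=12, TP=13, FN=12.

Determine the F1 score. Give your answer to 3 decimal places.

0.520

Precision = TP/(TP+FP) = 13/25 = 0.5200
Recall = TP/(TP+FN) = 13/25 = 0.5200
F1 = 2·TP/(2·TP+FP+FN) = 26/50 = 0.520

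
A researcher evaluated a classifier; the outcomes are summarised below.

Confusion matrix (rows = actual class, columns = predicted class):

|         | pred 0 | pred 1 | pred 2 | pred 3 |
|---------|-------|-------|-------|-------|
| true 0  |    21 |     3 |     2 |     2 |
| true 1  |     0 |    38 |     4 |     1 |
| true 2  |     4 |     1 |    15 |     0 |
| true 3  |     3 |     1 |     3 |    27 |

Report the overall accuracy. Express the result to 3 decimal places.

0.808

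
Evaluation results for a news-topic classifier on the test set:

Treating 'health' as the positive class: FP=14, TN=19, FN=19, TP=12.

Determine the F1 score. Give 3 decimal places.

0.421

Precision = TP/(TP+FP) = 12/26 = 0.4615
Recall = TP/(TP+FN) = 12/31 = 0.3871
F1 = 2·TP/(2·TP+FP+FN) = 24/57 = 0.421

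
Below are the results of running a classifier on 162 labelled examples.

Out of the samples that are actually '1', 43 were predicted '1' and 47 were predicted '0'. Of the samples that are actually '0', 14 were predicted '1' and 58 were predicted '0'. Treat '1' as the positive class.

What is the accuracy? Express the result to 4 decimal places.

Accuracy = (TP+TN)/N = (43+58)/162 = 0.6235

0.6235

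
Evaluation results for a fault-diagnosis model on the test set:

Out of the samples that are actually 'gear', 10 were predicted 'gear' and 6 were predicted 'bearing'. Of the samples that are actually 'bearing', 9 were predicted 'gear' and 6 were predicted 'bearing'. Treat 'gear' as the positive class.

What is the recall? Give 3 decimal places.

Recall = TP/(TP+FN) = 10/(10+6) = 10/16 = 0.625

0.625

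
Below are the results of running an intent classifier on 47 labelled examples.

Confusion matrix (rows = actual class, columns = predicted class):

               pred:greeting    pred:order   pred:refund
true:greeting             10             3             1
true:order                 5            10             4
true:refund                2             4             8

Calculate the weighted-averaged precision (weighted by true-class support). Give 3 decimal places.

Per-class precision (TP/(TP+FP)):
  greeting: TP=10, FP=5+2=7 → 10/17 = 0.5882
  order: TP=10, FP=3+4=7 → 10/17 = 0.5882
  refund: TP=8, FP=1+4=5 → 8/13 = 0.6154
Weighted-precision = Σ (supportᵢ/N)·precisionᵢ with N=47: (14/47)·0.5882 + (19/47)·0.5882 + (14/47)·0.6154 = 0.596

0.596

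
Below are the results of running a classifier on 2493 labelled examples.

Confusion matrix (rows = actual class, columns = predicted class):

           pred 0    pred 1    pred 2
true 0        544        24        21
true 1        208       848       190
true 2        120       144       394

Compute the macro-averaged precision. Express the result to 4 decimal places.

Per-class precision (TP/(TP+FP)):
  0: TP=544, FP=208+120=328 → 544/872 = 0.62385
  1: TP=848, FP=24+144=168 → 848/1016 = 0.83465
  2: TP=394, FP=21+190=211 → 394/605 = 0.65124
Macro-precision = mean = (0.62385 + 0.83465 + 0.65124) / 3 = 0.7032

0.7032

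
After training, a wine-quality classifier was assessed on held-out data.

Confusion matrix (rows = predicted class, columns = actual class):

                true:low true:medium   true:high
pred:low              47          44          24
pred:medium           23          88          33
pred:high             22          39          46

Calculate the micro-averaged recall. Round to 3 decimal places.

Micro-averaging pools counts across classes: ΣTP=181, ΣFP=185, ΣFN=185.
Micro-recall = TP/(TP+FN) on pooled counts = 0.495 (equals overall accuracy in single-label multiclass).

0.495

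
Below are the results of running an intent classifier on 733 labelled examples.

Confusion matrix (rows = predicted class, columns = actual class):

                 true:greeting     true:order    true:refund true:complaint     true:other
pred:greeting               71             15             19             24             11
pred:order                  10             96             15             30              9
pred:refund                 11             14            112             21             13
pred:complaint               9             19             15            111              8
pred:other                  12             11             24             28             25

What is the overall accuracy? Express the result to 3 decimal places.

Accuracy = trace / total = (71+96+112+111+25=415) / 733 = 415/733 = 0.566

0.566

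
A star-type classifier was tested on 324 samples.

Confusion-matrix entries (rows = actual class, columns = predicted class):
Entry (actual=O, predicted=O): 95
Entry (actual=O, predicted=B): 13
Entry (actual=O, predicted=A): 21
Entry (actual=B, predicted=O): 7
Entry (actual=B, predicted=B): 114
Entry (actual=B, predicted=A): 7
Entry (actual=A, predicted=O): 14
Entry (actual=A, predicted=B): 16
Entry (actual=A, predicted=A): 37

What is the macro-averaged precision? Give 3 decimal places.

Per-class precision (TP/(TP+FP)):
  O: TP=95, FP=7+14=21 → 95/116 = 0.8190
  B: TP=114, FP=13+16=29 → 114/143 = 0.7972
  A: TP=37, FP=21+7=28 → 37/65 = 0.5692
Macro-precision = mean = (0.8190 + 0.7972 + 0.5692) / 3 = 0.728

0.728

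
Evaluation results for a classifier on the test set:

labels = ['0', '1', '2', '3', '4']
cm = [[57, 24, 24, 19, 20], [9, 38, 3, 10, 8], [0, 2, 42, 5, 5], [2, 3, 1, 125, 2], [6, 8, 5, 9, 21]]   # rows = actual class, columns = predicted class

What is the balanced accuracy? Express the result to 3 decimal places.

0.620

Balanced accuracy = mean of per-class recall.
  0: recall = 57/144 = 0.3958
  1: recall = 38/68 = 0.5588
  2: recall = 42/54 = 0.7778
  3: recall = 125/133 = 0.9398
  4: recall = 21/49 = 0.4286
Mean = (0.3958 + 0.5588 + 0.7778 + 0.9398 + 0.4286) / 5 = 0.620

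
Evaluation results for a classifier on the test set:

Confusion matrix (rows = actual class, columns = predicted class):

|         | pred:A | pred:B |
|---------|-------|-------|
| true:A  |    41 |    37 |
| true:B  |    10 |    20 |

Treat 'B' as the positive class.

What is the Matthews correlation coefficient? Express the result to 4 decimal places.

0.1725

MCC = (TP·TN − FP·FN) / √((TP+FP)(TP+FN)(TN+FP)(TN+FN))
Numerator = 20·41 − 37·10 = 450
Denominator = √(57·30·78·51) = √6802380 = 2608.1373
MCC = 450 / 2608.1373 = 0.1725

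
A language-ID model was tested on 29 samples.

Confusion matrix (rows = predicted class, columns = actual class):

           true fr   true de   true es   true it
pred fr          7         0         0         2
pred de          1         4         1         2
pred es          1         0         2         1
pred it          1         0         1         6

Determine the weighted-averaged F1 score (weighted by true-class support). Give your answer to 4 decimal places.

Per-class F1 score (2·TP/(2·TP+FP+FN)):
  fr: TP=7, FP=0+0+2=2, FN=1+1+1=3 → 14/19 = 0.73684
  de: TP=4, FP=1+1+2=4, FN=0+0+0=0 → 8/12 = 0.66667
  es: TP=2, FP=1+0+1=2, FN=0+1+1=2 → 4/8 = 0.50000
  it: TP=6, FP=1+0+1=2, FN=2+2+1=5 → 12/19 = 0.63158
Weighted-F1 score = Σ (supportᵢ/N)·F1 scoreᵢ with N=29: (10/29)·0.73684 + (4/29)·0.66667 + (4/29)·0.50000 + (11/29)·0.63158 = 0.6546

0.6546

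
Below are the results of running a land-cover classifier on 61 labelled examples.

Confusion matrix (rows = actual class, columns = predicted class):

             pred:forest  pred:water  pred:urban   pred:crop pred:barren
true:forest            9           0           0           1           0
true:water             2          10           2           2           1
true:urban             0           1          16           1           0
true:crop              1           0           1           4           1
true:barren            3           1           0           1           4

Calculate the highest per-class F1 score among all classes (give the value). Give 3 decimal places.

Per-class F1 score (2·TP/(2·TP+FP+FN)):
  forest: TP=9, FP=2+0+1+3=6, FN=0+0+1+0=1 → 18/25 = 0.7200
  water: TP=10, FP=0+1+0+1=2, FN=2+2+2+1=7 → 20/29 = 0.6897
  urban: TP=16, FP=0+2+1+0=3, FN=0+1+1+0=2 → 32/37 = 0.8649
  crop: TP=4, FP=1+2+1+1=5, FN=1+0+1+1=3 → 8/16 = 0.5000
  barren: TP=4, FP=0+1+0+1=2, FN=3+1+0+1=5 → 8/15 = 0.5333
Highest is class 'urban' with F1 score = 0.865.

0.865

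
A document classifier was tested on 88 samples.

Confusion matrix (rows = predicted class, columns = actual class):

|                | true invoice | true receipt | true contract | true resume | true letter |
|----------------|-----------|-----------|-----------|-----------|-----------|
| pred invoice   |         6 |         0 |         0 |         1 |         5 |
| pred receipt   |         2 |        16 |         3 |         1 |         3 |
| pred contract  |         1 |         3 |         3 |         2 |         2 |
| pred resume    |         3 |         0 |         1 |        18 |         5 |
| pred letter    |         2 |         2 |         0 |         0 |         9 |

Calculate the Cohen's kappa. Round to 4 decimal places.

0.4779

Observed agreement pₒ = trace/N = 52/88 = 0.59091
Expected agreement pₑ = Σ (rowᵢ·colᵢ)/N² = (14·12 + 21·25 + 7·11 + 22·27 + 24·13)/88² = 0.21643
κ = (pₒ − pₑ)/(1 − pₑ) = (0.59091 − 0.21643)/(1 − 0.21643) = 0.4779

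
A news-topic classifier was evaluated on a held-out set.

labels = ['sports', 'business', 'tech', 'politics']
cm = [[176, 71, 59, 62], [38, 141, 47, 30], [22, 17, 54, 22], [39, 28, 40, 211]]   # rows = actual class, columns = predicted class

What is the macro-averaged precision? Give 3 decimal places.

Per-class precision (TP/(TP+FP)):
  sports: TP=176, FP=38+22+39=99 → 176/275 = 0.6400
  business: TP=141, FP=71+17+28=116 → 141/257 = 0.5486
  tech: TP=54, FP=59+47+40=146 → 54/200 = 0.2700
  politics: TP=211, FP=62+30+22=114 → 211/325 = 0.6492
Macro-precision = mean = (0.6400 + 0.5486 + 0.2700 + 0.6492) / 4 = 0.527

0.527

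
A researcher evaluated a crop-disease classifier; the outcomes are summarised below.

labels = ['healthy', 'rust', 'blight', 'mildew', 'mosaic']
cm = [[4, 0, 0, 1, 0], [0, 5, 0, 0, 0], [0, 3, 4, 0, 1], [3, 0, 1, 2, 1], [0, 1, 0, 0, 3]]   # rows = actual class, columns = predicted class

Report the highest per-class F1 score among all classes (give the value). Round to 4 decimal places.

0.7143

Per-class F1 score (2·TP/(2·TP+FP+FN)):
  healthy: TP=4, FP=0+0+3+0=3, FN=0+0+1+0=1 → 8/12 = 0.66667
  rust: TP=5, FP=0+3+0+1=4, FN=0+0+0+0=0 → 10/14 = 0.71429
  blight: TP=4, FP=0+0+1+0=1, FN=0+3+0+1=4 → 8/13 = 0.61538
  mildew: TP=2, FP=1+0+0+0=1, FN=3+0+1+1=5 → 4/10 = 0.40000
  mosaic: TP=3, FP=0+0+1+1=2, FN=0+1+0+0=1 → 6/9 = 0.66667
Highest is class 'rust' with F1 score = 0.7143.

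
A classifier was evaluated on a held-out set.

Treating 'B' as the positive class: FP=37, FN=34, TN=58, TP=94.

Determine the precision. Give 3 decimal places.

Precision = TP/(TP+FP) = 94/(94+37) = 94/131 = 0.718

0.718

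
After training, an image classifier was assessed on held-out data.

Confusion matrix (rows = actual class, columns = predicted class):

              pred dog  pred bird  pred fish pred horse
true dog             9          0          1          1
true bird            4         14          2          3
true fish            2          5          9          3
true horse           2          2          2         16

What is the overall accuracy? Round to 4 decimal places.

Accuracy = trace / total = (9+14+9+16=48) / 75 = 48/75 = 0.6400

0.6400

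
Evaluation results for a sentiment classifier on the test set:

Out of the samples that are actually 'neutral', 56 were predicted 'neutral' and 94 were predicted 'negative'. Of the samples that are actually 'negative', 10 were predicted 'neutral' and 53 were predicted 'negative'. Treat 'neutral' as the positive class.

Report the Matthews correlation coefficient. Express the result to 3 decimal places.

0.212

MCC = (TP·TN − FP·FN) / √((TP+FP)(TP+FN)(TN+FP)(TN+FN))
Numerator = 56·53 − 10·94 = 2028
Denominator = √(66·150·63·147) = √91683900 = 9575.1710
MCC = 2028 / 9575.1710 = 0.212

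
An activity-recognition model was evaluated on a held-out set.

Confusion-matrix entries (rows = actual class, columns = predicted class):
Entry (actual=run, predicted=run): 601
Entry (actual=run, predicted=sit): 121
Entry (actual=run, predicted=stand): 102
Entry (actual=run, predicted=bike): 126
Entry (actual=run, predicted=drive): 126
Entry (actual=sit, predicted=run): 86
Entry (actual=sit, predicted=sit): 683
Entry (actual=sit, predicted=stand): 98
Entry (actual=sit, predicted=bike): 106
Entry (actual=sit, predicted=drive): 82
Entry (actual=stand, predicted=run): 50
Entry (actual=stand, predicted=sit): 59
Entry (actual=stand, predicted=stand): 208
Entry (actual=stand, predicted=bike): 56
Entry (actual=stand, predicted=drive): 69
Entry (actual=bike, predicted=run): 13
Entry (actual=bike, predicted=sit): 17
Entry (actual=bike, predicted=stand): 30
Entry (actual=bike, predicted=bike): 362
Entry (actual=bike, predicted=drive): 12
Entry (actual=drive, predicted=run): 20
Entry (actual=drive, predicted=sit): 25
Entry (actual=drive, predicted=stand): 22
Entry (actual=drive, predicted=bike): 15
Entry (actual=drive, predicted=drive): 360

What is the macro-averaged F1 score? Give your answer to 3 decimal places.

0.626

Per-class F1 score (2·TP/(2·TP+FP+FN)):
  run: TP=601, FP=86+50+13+20=169, FN=121+102+126+126=475 → 1202/1846 = 0.6511
  sit: TP=683, FP=121+59+17+25=222, FN=86+98+106+82=372 → 1366/1960 = 0.6969
  stand: TP=208, FP=102+98+30+22=252, FN=50+59+56+69=234 → 416/902 = 0.4612
  bike: TP=362, FP=126+106+56+15=303, FN=13+17+30+12=72 → 724/1099 = 0.6588
  drive: TP=360, FP=126+82+69+12=289, FN=20+25+22+15=82 → 720/1091 = 0.6599
Macro-F1 score = mean = (0.6511 + 0.6969 + 0.4612 + 0.6588 + 0.6599) / 5 = 0.626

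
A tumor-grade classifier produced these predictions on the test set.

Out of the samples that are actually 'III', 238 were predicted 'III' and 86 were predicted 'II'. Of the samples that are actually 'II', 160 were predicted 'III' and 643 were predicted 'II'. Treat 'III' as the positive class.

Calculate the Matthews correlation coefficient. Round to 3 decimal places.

MCC = (TP·TN − FP·FN) / √((TP+FP)(TP+FN)(TN+FP)(TN+FN))
Numerator = 238·643 − 160·86 = 139274
Denominator = √(398·324·803·729) = √75486824424 = 274748.6568
MCC = 139274 / 274748.6568 = 0.507

0.507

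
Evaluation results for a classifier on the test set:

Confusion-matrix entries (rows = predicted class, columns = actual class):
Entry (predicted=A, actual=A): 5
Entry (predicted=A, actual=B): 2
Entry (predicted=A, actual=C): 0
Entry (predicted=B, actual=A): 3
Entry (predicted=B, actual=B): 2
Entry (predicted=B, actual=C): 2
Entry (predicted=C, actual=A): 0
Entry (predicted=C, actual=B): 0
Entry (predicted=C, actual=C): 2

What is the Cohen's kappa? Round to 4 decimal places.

Observed agreement pₒ = trace/N = 9/16 = 0.56250
Expected agreement pₑ = Σ (rowᵢ·colᵢ)/N² = (8·7 + 4·7 + 4·2)/16² = 0.35938
κ = (pₒ − pₑ)/(1 − pₑ) = (0.56250 − 0.35938)/(1 − 0.35938) = 0.3171

0.3171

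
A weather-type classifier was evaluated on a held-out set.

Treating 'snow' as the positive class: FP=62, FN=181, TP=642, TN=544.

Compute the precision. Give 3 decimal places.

0.912

Precision = TP/(TP+FP) = 642/(642+62) = 642/704 = 0.912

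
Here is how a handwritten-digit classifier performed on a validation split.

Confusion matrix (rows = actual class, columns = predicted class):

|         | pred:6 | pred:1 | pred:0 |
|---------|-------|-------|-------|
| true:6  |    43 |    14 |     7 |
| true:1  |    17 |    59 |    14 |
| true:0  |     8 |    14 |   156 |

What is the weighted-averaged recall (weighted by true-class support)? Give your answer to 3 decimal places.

0.777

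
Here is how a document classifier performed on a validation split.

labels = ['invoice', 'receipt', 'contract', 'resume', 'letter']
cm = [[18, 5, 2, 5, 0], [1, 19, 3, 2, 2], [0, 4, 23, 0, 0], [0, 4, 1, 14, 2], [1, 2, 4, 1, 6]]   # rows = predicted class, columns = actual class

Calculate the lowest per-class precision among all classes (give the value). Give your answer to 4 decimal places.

0.4286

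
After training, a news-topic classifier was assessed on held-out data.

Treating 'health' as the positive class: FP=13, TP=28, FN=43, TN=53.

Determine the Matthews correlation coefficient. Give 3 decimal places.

0.215

MCC = (TP·TN − FP·FN) / √((TP+FP)(TP+FN)(TN+FP)(TN+FN))
Numerator = 28·53 − 13·43 = 925
Denominator = √(41·71·66·96) = √18444096 = 4294.6590
MCC = 925 / 4294.6590 = 0.215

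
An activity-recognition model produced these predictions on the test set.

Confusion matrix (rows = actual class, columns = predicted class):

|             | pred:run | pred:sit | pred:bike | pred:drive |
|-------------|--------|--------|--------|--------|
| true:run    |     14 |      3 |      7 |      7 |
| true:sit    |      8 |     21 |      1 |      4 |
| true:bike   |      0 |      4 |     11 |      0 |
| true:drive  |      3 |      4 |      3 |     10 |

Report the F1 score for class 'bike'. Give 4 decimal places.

0.5946

Treat 'bike' as positive and all other classes as negative.
F1 score = 2·TP/(2·TP+FP+FN).
bike: TP=11, FP=7+1+3=11, FN=0+4+0=4 → 22/37 = 0.59459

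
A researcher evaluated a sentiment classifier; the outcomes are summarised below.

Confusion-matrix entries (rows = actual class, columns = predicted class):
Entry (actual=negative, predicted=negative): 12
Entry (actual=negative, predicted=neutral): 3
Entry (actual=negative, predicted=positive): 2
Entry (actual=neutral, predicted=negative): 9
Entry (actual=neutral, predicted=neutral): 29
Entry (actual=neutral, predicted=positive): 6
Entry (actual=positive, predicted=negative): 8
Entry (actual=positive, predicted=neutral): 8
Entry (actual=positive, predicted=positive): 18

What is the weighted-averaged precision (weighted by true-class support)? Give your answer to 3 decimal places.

0.658

Per-class precision (TP/(TP+FP)):
  negative: TP=12, FP=9+8=17 → 12/29 = 0.4138
  neutral: TP=29, FP=3+8=11 → 29/40 = 0.7250
  positive: TP=18, FP=2+6=8 → 18/26 = 0.6923
Weighted-precision = Σ (supportᵢ/N)·precisionᵢ with N=95: (17/95)·0.4138 + (44/95)·0.7250 + (34/95)·0.6923 = 0.658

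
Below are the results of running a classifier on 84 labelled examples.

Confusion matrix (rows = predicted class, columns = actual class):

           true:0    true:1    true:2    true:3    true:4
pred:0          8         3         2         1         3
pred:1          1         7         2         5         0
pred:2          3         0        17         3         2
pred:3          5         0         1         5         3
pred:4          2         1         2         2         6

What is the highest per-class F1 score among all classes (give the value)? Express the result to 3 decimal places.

0.694

Per-class F1 score (2·TP/(2·TP+FP+FN)):
  0: TP=8, FP=3+2+1+3=9, FN=1+3+5+2=11 → 16/36 = 0.4444
  1: TP=7, FP=1+2+5+0=8, FN=3+0+0+1=4 → 14/26 = 0.5385
  2: TP=17, FP=3+0+3+2=8, FN=2+2+1+2=7 → 34/49 = 0.6939
  3: TP=5, FP=5+0+1+3=9, FN=1+5+3+2=11 → 10/30 = 0.3333
  4: TP=6, FP=2+1+2+2=7, FN=3+0+2+3=8 → 12/27 = 0.4444
Highest is class '2' with F1 score = 0.694.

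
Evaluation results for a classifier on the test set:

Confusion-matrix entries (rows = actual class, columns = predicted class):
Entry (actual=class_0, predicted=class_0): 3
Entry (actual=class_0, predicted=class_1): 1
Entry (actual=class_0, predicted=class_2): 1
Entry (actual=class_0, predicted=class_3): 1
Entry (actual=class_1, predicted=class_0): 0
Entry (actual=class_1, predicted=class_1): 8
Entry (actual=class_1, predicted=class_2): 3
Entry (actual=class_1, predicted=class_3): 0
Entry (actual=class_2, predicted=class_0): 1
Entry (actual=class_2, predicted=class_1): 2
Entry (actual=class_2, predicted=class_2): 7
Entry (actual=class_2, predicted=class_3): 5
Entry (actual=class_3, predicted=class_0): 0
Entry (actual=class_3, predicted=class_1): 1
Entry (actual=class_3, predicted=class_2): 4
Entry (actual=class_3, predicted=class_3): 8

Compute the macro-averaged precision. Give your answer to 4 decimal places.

Per-class precision (TP/(TP+FP)):
  class_0: TP=3, FP=0+1+0=1 → 3/4 = 0.75000
  class_1: TP=8, FP=1+2+1=4 → 8/12 = 0.66667
  class_2: TP=7, FP=1+3+4=8 → 7/15 = 0.46667
  class_3: TP=8, FP=1+0+5=6 → 8/14 = 0.57143
Macro-precision = mean = (0.75000 + 0.66667 + 0.46667 + 0.57143) / 4 = 0.6137

0.6137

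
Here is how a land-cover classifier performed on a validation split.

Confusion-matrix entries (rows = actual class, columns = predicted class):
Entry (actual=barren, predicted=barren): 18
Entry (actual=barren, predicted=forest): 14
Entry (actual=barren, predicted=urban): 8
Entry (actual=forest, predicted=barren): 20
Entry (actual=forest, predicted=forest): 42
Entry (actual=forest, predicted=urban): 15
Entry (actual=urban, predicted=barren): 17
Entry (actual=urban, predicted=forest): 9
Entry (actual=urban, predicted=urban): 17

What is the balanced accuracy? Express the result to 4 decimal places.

Balanced accuracy = mean of per-class recall.
  barren: recall = 18/40 = 0.45000
  forest: recall = 42/77 = 0.54545
  urban: recall = 17/43 = 0.39535
Mean = (0.45000 + 0.54545 + 0.39535) / 3 = 0.4636

0.4636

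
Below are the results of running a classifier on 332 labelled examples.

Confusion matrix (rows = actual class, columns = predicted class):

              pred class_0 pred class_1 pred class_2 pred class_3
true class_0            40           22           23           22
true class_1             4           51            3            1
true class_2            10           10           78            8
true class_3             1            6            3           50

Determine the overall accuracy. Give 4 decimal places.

Accuracy = trace / total = (40+51+78+50=219) / 332 = 219/332 = 0.6596

0.6596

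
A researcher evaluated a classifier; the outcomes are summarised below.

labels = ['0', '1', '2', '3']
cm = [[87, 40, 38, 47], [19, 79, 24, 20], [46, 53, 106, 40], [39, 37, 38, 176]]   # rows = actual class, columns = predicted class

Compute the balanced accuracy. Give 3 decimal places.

Balanced accuracy = mean of per-class recall.
  0: recall = 87/212 = 0.4104
  1: recall = 79/142 = 0.5563
  2: recall = 106/245 = 0.4327
  3: recall = 176/290 = 0.6069
Mean = (0.4104 + 0.5563 + 0.4327 + 0.6069) / 4 = 0.502

0.502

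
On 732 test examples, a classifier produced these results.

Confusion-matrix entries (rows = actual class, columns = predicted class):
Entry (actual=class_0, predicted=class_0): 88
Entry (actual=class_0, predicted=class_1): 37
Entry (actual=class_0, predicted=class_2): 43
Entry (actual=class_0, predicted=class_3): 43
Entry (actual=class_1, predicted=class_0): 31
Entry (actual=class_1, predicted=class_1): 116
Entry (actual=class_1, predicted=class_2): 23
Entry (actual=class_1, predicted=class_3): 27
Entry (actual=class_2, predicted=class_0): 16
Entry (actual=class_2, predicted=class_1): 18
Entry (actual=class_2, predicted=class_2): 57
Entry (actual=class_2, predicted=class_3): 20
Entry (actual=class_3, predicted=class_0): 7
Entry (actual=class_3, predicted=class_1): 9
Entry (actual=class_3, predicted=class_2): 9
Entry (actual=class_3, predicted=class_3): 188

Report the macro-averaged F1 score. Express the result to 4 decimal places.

Per-class F1 score (2·TP/(2·TP+FP+FN)):
  class_0: TP=88, FP=31+16+7=54, FN=37+43+43=123 → 176/353 = 0.49858
  class_1: TP=116, FP=37+18+9=64, FN=31+23+27=81 → 232/377 = 0.61538
  class_2: TP=57, FP=43+23+9=75, FN=16+18+20=54 → 114/243 = 0.46914
  class_3: TP=188, FP=43+27+20=90, FN=7+9+9=25 → 376/491 = 0.76578
Macro-F1 score = mean = (0.49858 + 0.61538 + 0.46914 + 0.76578) / 4 = 0.5872

0.5872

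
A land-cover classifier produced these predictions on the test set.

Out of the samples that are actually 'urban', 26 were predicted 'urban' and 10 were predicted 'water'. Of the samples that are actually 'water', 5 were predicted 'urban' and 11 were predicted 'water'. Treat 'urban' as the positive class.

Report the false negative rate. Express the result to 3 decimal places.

0.278

FNR = FN/(FN+TP) = 10/(10+26) = 0.278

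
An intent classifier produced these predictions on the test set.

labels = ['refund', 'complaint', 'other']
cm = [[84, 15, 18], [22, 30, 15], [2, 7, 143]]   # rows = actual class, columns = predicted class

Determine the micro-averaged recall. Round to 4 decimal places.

Micro-averaging pools counts across classes: ΣTP=257, ΣFP=79, ΣFN=79.
Micro-recall = TP/(TP+FN) on pooled counts = 0.7649 (equals overall accuracy in single-label multiclass).

0.7649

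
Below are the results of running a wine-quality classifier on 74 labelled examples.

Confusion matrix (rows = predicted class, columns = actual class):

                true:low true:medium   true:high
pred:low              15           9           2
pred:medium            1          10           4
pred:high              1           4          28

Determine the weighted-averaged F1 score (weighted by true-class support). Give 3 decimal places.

0.708

Per-class F1 score (2·TP/(2·TP+FP+FN)):
  low: TP=15, FP=9+2=11, FN=1+1=2 → 30/43 = 0.6977
  medium: TP=10, FP=1+4=5, FN=9+4=13 → 20/38 = 0.5263
  high: TP=28, FP=1+4=5, FN=2+4=6 → 56/67 = 0.8358
Weighted-F1 score = Σ (supportᵢ/N)·F1 scoreᵢ with N=74: (17/74)·0.6977 + (23/74)·0.5263 + (34/74)·0.8358 = 0.708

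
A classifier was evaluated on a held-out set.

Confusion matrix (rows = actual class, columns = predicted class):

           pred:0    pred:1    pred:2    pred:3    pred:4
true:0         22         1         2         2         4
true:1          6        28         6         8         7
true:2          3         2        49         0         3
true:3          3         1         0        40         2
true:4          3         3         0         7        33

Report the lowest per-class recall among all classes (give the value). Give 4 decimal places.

Per-class recall (TP/(TP+FN)):
  0: TP=22, FN=1+2+2+4=9 → 22/31 = 0.70968
  1: TP=28, FN=6+6+8+7=27 → 28/55 = 0.50909
  2: TP=49, FN=3+2+0+3=8 → 49/57 = 0.85965
  3: TP=40, FN=3+1+0+2=6 → 40/46 = 0.86957
  4: TP=33, FN=3+3+0+7=13 → 33/46 = 0.71739
Lowest is class '1' with recall = 0.5091.

0.5091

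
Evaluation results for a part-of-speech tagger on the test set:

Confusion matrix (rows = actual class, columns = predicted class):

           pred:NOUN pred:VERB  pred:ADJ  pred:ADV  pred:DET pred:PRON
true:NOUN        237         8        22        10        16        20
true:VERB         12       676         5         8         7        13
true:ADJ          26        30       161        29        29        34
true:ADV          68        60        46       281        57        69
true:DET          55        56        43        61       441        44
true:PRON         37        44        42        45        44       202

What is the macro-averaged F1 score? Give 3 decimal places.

0.623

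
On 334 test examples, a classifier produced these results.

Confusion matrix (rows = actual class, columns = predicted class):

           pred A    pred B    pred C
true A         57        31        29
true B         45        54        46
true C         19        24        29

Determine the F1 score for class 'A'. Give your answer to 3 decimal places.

0.479

Take TP from the diagonal, FP from the rest of the 'A' prediction marginal, FN from the rest of the 'A' actual marginal.
F1 score = 2·TP/(2·TP+FP+FN).
A: TP=57, FP=45+19=64, FN=31+29=60 → 114/238 = 0.4790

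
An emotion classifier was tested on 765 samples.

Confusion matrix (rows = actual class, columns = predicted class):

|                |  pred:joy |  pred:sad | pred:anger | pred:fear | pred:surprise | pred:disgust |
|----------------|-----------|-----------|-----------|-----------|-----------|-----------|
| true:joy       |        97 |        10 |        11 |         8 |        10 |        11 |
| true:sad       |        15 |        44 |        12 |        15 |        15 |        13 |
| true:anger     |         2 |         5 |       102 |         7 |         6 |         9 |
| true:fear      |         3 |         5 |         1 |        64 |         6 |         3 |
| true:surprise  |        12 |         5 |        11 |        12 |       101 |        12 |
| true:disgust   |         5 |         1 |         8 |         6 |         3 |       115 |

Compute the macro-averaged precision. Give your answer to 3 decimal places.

0.675

Per-class precision (TP/(TP+FP)):
  joy: TP=97, FP=15+2+3+12+5=37 → 97/134 = 0.7239
  sad: TP=44, FP=10+5+5+5+1=26 → 44/70 = 0.6286
  anger: TP=102, FP=11+12+1+11+8=43 → 102/145 = 0.7034
  fear: TP=64, FP=8+15+7+12+6=48 → 64/112 = 0.5714
  surprise: TP=101, FP=10+15+6+6+3=40 → 101/141 = 0.7163
  disgust: TP=115, FP=11+13+9+3+12=48 → 115/163 = 0.7055
Macro-precision = mean = (0.7239 + 0.6286 + 0.7034 + 0.5714 + 0.7163 + 0.7055) / 6 = 0.675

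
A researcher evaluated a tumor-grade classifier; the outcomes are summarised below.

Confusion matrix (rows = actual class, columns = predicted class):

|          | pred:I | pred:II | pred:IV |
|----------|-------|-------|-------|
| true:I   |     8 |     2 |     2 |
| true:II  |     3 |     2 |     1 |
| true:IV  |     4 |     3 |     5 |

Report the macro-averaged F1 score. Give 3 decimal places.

Per-class F1 score (2·TP/(2·TP+FP+FN)):
  I: TP=8, FP=3+4=7, FN=2+2=4 → 16/27 = 0.5926
  II: TP=2, FP=2+3=5, FN=3+1=4 → 4/13 = 0.3077
  IV: TP=5, FP=2+1=3, FN=4+3=7 → 10/20 = 0.5000
Macro-F1 score = mean = (0.5926 + 0.3077 + 0.5000) / 3 = 0.467

0.467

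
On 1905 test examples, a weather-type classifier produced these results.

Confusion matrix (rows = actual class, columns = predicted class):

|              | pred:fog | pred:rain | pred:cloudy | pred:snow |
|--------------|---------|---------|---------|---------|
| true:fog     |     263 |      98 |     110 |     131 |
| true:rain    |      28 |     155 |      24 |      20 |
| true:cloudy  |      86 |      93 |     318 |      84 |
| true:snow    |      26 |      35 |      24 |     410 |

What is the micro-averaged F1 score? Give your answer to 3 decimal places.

Micro-averaging pools counts across classes: ΣTP=1146, ΣFP=759, ΣFN=759.
Micro-F1 score = 2·TP/(2·TP+FP+FN) on pooled counts = 0.602 (equals overall accuracy in single-label multiclass).

0.602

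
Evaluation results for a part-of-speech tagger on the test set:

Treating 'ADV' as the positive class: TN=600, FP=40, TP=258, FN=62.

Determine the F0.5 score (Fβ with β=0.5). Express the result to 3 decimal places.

0.853

Fβ = (1+β²)·TP / ((1+β²)·TP + β²·FN + FP), with β²=1/4
= 1.25·258 / (1.25·258 + 0.25·62 + 40) = 0.853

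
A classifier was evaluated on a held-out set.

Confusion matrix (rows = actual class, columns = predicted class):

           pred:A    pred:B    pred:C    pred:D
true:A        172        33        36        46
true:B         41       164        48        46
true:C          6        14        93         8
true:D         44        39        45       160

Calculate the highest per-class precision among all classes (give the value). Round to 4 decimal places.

0.6560

Per-class precision (TP/(TP+FP)):
  A: TP=172, FP=41+6+44=91 → 172/263 = 0.65399
  B: TP=164, FP=33+14+39=86 → 164/250 = 0.65600
  C: TP=93, FP=36+48+45=129 → 93/222 = 0.41892
  D: TP=160, FP=46+46+8=100 → 160/260 = 0.61538
Highest is class 'B' with precision = 0.6560.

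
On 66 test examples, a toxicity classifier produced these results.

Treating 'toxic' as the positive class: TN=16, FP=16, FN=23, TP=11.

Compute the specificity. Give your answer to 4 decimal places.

Specificity = TN/(TN+FP) = 16/(16+16) = 0.5000

0.5000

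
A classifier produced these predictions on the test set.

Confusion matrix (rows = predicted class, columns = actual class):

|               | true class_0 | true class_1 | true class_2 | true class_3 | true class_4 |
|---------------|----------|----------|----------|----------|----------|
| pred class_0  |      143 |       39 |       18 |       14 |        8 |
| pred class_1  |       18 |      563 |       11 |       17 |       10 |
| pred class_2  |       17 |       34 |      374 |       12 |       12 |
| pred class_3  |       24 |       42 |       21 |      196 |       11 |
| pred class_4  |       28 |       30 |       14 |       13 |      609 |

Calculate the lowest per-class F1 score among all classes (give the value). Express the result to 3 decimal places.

0.633

Per-class F1 score (2·TP/(2·TP+FP+FN)):
  class_0: TP=143, FP=39+18+14+8=79, FN=18+17+24+28=87 → 286/452 = 0.6327
  class_1: TP=563, FP=18+11+17+10=56, FN=39+34+42+30=145 → 1126/1327 = 0.8485
  class_2: TP=374, FP=17+34+12+12=75, FN=18+11+21+14=64 → 748/887 = 0.8433
  class_3: TP=196, FP=24+42+21+11=98, FN=14+17+12+13=56 → 392/546 = 0.7179
  class_4: TP=609, FP=28+30+14+13=85, FN=8+10+12+11=41 → 1218/1344 = 0.9063
Lowest is class 'class_0' with F1 score = 0.633.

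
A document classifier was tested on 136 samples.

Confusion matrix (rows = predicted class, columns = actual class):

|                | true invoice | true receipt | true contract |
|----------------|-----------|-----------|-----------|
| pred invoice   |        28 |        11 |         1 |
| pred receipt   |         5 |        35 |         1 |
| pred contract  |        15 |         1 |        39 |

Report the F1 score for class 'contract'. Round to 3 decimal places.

0.813

Treat 'contract' as positive and all other classes as negative.
F1 score = 2·TP/(2·TP+FP+FN).
contract: TP=39, FP=15+1=16, FN=1+1=2 → 78/96 = 0.8125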